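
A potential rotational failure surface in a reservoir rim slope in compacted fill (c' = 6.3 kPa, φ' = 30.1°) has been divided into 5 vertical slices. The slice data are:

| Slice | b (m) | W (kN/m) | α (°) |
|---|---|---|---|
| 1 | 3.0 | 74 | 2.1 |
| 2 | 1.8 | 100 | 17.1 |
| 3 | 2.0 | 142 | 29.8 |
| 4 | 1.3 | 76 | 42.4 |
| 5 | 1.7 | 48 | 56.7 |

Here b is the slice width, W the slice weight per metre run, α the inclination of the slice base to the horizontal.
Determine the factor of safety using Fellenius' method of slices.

Ordinary method of slices: FS = Σ[c'·Δl_i + (W_i cosα_i)·tanφ'] / Σ W_i sinα_i, with Δl_i = b_i / cosα_i.
Slice 1: Δl = 3.0/cos2.1° = 3.002 m; N'_1 = 74·cos2.1° = 74.0; c'Δl = 18.91; W sinα = 2.7
Slice 2: Δl = 1.8/cos17.1° = 1.883 m; N'_2 = 100·cos17.1° = 95.6; c'Δl = 11.86; W sinα = 29.4
Slice 3: Δl = 2.0/cos29.8° = 2.305 m; N'_3 = 142·cos29.8° = 123.2; c'Δl = 14.52; W sinα = 70.6
Slice 4: Δl = 1.3/cos42.4° = 1.760 m; N'_4 = 76·cos42.4° = 56.1; c'Δl = 11.09; W sinα = 51.2
Slice 5: Δl = 1.7/cos56.7° = 3.096 m; N'_5 = 48·cos56.7° = 26.4; c'Δl = 19.51; W sinα = 40.1
Σc'Δl = 75.9 kN/m; ΣN' = 375.2 kN/m; ΣW sinα = 194.1 kN/m
Resisting = 75.9 + 375.2·tan30.1° = 75.9 + 217.5 = 293.4 kN/m
FS = 293.4 / 194.1 = 1.512

FS = 1.51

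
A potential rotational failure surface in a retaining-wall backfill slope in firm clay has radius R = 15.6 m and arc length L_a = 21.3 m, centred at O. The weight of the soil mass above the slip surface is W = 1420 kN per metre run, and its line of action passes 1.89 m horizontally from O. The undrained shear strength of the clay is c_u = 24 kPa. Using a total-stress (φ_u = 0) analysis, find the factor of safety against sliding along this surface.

FS = 2.97

Taking moments about the centre O, the resisting moment is provided by the undrained shear strength acting along the arc:
M_R = c_u·L_a·R = 24·21.30·15.6 = 7974.7 kN·m/m
M_D = W·d = 1420·1.89 = 2683.8 kN·m/m
FS = M_R / M_D = 7974.7 / 2683.8 = 2.971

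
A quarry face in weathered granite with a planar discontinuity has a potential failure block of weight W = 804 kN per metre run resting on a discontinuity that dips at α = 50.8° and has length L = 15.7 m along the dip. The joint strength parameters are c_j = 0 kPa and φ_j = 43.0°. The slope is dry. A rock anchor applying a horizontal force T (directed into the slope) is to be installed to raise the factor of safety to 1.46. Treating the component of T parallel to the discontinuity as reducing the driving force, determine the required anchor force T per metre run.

T = 265 kN/m

Resolving forces along and normal to the sliding plane, with the horizontal anchor force T adding T·sinα to the effective normal force and T·cosα acting up the plane against the driving force:
FS = [c_jL + (W cosα + T sinα) tanφ_j] / [W sinα − T cosα]
Without the anchor: N' = 508.2 kN/m, driving T_d = 623.1 kN/m, resisting R = 0·15.7 + 508.2·tan43.0° = 473.9 kN/m, FS = 0.76.
Setting FS = 1.46 and solving for T:
1.46·(623.1 − T cos50.8°) = 473.9 + T sin50.8°·tan43.0°
T·(sin50.8°·tan43.0° + 1.46·cos50.8°) = 1.46·623.1 − 473.9
T·(0.7749·0.9325 + 1.46·0.6320) = 909.7 − 473.9 = 435.8
T·1.6454 = 435.8
T = 264.9 kN/m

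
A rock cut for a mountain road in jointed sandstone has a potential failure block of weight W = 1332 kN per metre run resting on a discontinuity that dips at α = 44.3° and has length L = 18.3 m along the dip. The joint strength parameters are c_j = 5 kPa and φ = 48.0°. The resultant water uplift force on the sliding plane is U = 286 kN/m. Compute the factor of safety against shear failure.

FS = 0.90

Resolving the block weight along and normal to the plane and applying the Mohr–Coulomb strength on the joint:
N' = W cosα − U = 1332·cos44.3° − 286 = 667.3 kN/m
Driving force T = W sinα = 1332·sin44.3° = 930.3 kN/m
Resisting force R = c_j·L + N'·tanφ = 5·18.3 + 667.3·tan48.0° = 91.5 + 741.1 = 832.6 kN/m
FS = R / T = 832.6 / 930.3 = 0.895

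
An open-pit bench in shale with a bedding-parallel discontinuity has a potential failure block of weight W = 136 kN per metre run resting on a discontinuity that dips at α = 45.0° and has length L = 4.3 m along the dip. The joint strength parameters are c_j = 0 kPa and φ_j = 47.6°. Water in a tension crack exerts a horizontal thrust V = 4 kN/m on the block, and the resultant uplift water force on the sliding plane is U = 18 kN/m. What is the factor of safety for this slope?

Resolving the block weight along and normal to the plane and applying the Mohr–Coulomb strength on the joint:
N' = W cosα − U − V sinα = 136·cos45.0° − 18 − 4·sin45.0° = 75.3 kN/m
Driving force T = W sinα + V cosα = 136·sin45.0° + 4·cos45.0° = 99.0 kN/m
Resisting force R = c_j·L + N'·tanφ_j = 0·4.3 + 75.3·tan47.6° = 0.0 + 82.5 = 82.5 kN/m
FS = R / T = 82.5 / 99.0 = 0.833

FS = 0.83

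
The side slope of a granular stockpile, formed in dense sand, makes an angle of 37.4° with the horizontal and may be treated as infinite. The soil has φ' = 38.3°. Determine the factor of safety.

FS = 1.03

For a dry cohesionless infinite slope the factor of safety is FS = tanφ' / tanβ.
FS = tan38.3° / tan37.4° = 0.7898 / 0.7646 = 1.033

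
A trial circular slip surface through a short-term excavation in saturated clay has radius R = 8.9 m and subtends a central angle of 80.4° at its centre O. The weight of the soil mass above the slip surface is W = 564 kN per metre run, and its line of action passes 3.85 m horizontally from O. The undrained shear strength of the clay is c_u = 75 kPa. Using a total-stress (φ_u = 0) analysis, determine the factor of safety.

Taking moments about the centre O, the resisting moment is provided by the undrained shear strength acting along the arc:
Arc length L_a = R·θ = 8.9·(80.4°·π/180) = 8.9·1.4032 = 12.49 m
M_R = c_u·L_a·R = 75·12.49·8.9 = 8336.3 kN·m/m
M_D = W·d = 564·3.85 = 2171.4 kN·m/m
FS = M_R / M_D = 8336.3 / 2171.4 = 3.839

FS = 3.84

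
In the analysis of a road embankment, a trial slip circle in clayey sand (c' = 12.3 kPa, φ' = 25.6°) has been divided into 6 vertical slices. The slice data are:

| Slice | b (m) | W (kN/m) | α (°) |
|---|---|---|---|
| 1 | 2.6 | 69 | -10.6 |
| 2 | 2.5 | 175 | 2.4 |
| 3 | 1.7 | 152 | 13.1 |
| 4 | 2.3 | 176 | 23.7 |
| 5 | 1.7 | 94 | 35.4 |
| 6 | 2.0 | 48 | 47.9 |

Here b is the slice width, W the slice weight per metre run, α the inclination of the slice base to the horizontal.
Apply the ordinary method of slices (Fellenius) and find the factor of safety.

FS = 2.60

Ordinary method of slices: FS = Σ[c'·Δl_i + (W_i cosα_i)·tanφ'] / Σ W_i sinα_i, with Δl_i = b_i / cosα_i.
Slice 1: Δl = 2.6/cos(-10.6°) = 2.645 m; N'_1 = 69·cos(-10.6°) = 67.8; c'Δl = 32.54; W sinα = -12.7
Slice 2: Δl = 2.5/cos2.4° = 2.502 m; N'_2 = 175·cos2.4° = 174.8; c'Δl = 30.78; W sinα = 7.3
Slice 3: Δl = 1.7/cos13.1° = 1.745 m; N'_3 = 152·cos13.1° = 148.0; c'Δl = 21.47; W sinα = 34.5
Slice 4: Δl = 2.3/cos23.7° = 2.512 m; N'_4 = 176·cos23.7° = 161.2; c'Δl = 30.90; W sinα = 70.7
Slice 5: Δl = 1.7/cos35.4° = 2.086 m; N'_5 = 94·cos35.4° = 76.6; c'Δl = 25.65; W sinα = 54.5
Slice 6: Δl = 2.0/cos47.9° = 2.983 m; N'_6 = 48·cos47.9° = 32.2; c'Δl = 36.69; W sinα = 35.6
Σc'Δl = 178.0 kN/m; ΣN' = 660.7 kN/m; ΣW sinα = 189.9 kN/m
Resisting = 178.0 + 660.7·tan25.6° = 178.0 + 316.5 = 494.6 kN/m
FS = 494.6 / 189.9 = 2.604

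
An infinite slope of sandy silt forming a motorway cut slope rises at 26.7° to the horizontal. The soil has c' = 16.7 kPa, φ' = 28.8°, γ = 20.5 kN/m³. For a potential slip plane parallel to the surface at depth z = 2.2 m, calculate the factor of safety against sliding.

For an infinite slope with a slip plane parallel to the surface (no pore pressure): FS = [c' + γz cos²β tanφ'] / [γz sinβ cosβ].
γz = 20.5·2.2 = 45.10 kN/m²
Numerator = 16.7 + 45.10·cos²26.7°·tan28.8° = 16.7 + 45.10·0.7981·0.5498 = 36.488 kPa
Denominator = 45.10·sin26.7°·cos26.7° = 45.10·0.4493·0.8934 = 18.104 kPa
FS = 36.488 / 18.104 = 2.016

FS = 2.02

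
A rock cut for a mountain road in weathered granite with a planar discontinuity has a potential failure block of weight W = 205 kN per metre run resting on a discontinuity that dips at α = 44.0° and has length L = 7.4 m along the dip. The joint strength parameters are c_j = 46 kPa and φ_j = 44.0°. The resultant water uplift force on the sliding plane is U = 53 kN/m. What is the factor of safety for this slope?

FS = 3.03

Resolving the block weight along and normal to the plane and applying the Mohr–Coulomb strength on the joint:
N' = W cosα − U = 205·cos44.0° − 53 = 94.5 kN/m
Driving force T = W sinα = 205·sin44.0° = 142.4 kN/m
Resisting force R = c_j·L + N'·tanφ_j = 46·7.4 + 94.5·tan44.0° = 340.4 + 91.2 = 431.6 kN/m
FS = R / T = 431.6 / 142.4 = 3.031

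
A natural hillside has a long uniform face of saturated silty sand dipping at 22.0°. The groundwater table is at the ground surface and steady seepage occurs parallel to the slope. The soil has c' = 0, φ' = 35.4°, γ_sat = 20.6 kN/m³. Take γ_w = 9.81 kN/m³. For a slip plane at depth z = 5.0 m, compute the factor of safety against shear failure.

With seepage parallel to the slope and the water table at the surface, the effective normal stress on the slip plane uses the buoyant unit weight γ' = γ_sat − γ_w while the driving shear stress uses γ_sat:
FS = [c' + γ' z cos²β tanφ'] / [γ_sat z sinβ cosβ]
(For c' = 0 this reduces to FS = (γ'/γ_sat)·tanφ'/tanβ.)
γ' = 20.6 − 9.81 = 10.79 kN/m³
Numerator = 0.0 + 10.79·5.0·cos²22.0°·tan35.4° = 0.0 + 10.79·5.0·0.8597·0.7107 = 32.960 kPa
Denominator = 20.6·5.0·sin22.0°·cos22.0° = 20.6·5.0·0.3746·0.9272 = 35.775 kPa
FS = 32.960 / 35.775 = 0.921

FS = 0.92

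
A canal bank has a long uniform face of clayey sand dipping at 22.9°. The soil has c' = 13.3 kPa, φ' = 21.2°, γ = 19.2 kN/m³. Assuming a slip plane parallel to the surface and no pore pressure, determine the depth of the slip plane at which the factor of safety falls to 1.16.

Setting FS = 1.16 in FS = [c' + γz cos²β tanφ'] / [γz sinβ cosβ] and solving for z:
z = c' / [γ cosβ (FS·sinβ − cosβ·tanφ')]
  = 13.3 / [19.2·cos22.9°·(1.16·sin22.9° − cos22.9°·tan21.2°)]
  = 13.3 / [19.2·0.9212·(1.16·0.3891 − 0.9212·0.3879)]
  = 13.3 / 1.6640 = 7.993 m

z = 7.99 m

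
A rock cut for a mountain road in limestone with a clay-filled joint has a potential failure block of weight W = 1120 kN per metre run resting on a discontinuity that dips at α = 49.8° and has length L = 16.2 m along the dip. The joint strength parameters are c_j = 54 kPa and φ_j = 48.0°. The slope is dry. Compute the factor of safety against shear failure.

Resolving the block weight along and normal to the plane and applying the Mohr–Coulomb strength on the joint:
N' = W cosα = 1120·cos49.8° = 722.9 kN/m
Driving force T = W sinα = 1120·sin49.8° = 855.5 kN/m
Resisting force R = c_j·L + N'·tanφ_j = 54·16.2 + 722.9·tan48.0° = 874.8 + 802.9 = 1677.7 kN/m
FS = R / T = 1677.7 / 855.5 = 1.961

FS = 1.96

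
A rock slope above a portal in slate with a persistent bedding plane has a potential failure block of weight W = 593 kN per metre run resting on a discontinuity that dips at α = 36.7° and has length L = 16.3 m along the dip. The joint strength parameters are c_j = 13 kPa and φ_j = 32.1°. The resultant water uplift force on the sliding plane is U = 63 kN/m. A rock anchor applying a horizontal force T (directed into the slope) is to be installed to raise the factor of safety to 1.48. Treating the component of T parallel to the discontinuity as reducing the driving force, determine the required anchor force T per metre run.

T = 34 kN/m

Resolving forces along and normal to the sliding plane, with the horizontal anchor force T adding T·sinα to the effective normal force and T·cosα acting up the plane against the driving force:
FS = [c_jL + (W cosα − U + T sinα) tanφ_j] / [W sinα − T cosα]
Without the anchor: N' = 412.5 kN/m, driving T_d = 354.4 kN/m, resisting R = 13·16.3 + 412.5·tan32.1° = 470.6 kN/m, FS = 1.33.
Setting FS = 1.48 and solving for T:
1.48·(354.4 − T cos36.7°) = 470.6 + T sin36.7°·tan32.1°
T·(sin36.7°·tan32.1° + 1.48·cos36.7°) = 1.48·354.4 − 470.6
T·(0.5976·0.6273 + 1.48·0.8018) = 524.5 − 470.6 = 53.9
T·1.5615 = 53.9
T = 34.5 kN/m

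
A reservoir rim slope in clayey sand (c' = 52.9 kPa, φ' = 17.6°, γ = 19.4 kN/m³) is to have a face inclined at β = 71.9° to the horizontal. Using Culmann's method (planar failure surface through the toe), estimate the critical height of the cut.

H_c = 23.73 m

Culmann's analysis gives the critical failure plane at α_cr = (β + φ')/2 = (71.9 + 17.6)/2 = 44.8°, and the critical height
H_c = (4c'/γ) · sinβ cosφ' / [1 − cos(β − φ')]
    = (4·52.9/19.4) · sin71.9°·cos17.6° / [1 − cos(54.3°)]
    = 10.907 · 0.9505·0.9532 / [1 − 0.5835]
    = 10.907 · 0.9060 / 0.4165
    = 23.73 m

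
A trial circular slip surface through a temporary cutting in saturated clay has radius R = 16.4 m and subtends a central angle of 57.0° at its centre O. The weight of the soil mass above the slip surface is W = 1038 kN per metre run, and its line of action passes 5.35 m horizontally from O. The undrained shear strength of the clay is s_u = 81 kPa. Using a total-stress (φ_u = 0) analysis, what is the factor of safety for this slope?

FS = 3.90

Taking moments about the centre O, the resisting moment is provided by the undrained shear strength acting along the arc:
Arc length L_a = R·θ = 16.4·(57.0°·π/180) = 16.4·0.9948 = 16.32 m
M_R = s_u·L_a·R = 81·16.32·16.4 = 21673.3 kN·m/m
M_D = W·d = 1038·5.35 = 5553.3 kN·m/m
FS = M_R / M_D = 21673.3 / 5553.3 = 3.903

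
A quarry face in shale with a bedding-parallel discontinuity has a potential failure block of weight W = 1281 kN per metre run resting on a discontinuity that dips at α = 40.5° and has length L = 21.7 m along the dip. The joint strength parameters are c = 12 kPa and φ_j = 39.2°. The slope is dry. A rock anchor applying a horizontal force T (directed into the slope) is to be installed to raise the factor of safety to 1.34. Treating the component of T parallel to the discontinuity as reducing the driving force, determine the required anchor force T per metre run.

T = 39 kN/m

Resolving forces along and normal to the sliding plane, with the horizontal anchor force T adding T·sinα to the effective normal force and T·cosα acting up the plane against the driving force:
FS = [cL + (W cosα + T sinα) tanφ_j] / [W sinα − T cosα]
Without the anchor: N' = 974.1 kN/m, driving T_d = 831.9 kN/m, resisting R = 12·21.7 + 974.1·tan39.2° = 1054.8 kN/m, FS = 1.27.
Setting FS = 1.34 and solving for T:
1.34·(831.9 − T cos40.5°) = 1054.8 + T sin40.5°·tan39.2°
T·(sin40.5°·tan39.2° + 1.34·cos40.5°) = 1.34·831.9 − 1054.8
T·(0.6494·0.8156 + 1.34·0.7604) = 1114.8 − 1054.8 = 60.0
T·1.5486 = 60.0
T = 38.7 kN/m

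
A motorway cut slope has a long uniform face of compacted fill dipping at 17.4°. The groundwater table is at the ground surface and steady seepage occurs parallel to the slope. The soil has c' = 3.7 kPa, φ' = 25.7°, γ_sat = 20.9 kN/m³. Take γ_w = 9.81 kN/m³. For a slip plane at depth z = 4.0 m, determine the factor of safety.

FS = 0.97

With seepage parallel to the slope and the water table at the surface, the effective normal stress on the slip plane uses the buoyant unit weight γ' = γ_sat − γ_w while the driving shear stress uses γ_sat:
FS = [c' + γ' z cos²β tanφ'] / [γ_sat z sinβ cosβ]
γ' = 20.9 − 9.81 = 11.09 kN/m³
Numerator = 3.7 + 11.09·4.0·cos²17.4°·tan25.7° = 3.7 + 11.09·4.0·0.9106·0.4813 = 23.140 kPa
Denominator = 20.9·4.0·sin17.4°·cos17.4° = 20.9·4.0·0.2990·0.9542 = 23.856 kPa
FS = 23.140 / 23.856 = 0.970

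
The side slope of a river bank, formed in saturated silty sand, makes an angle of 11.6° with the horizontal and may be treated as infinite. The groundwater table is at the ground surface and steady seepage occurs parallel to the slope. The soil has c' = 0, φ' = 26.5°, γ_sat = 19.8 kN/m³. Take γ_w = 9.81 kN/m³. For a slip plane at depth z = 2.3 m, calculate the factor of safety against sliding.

With seepage parallel to the slope and the water table at the surface, the effective normal stress on the slip plane uses the buoyant unit weight γ' = γ_sat − γ_w while the driving shear stress uses γ_sat:
FS = [c' + γ' z cos²β tanφ'] / [γ_sat z sinβ cosβ]
(For c' = 0 this reduces to FS = (γ'/γ_sat)·tanφ'/tanβ.)
γ' = 19.8 − 9.81 = 9.99 kN/m³
Numerator = 0.0 + 9.99·2.3·cos²11.6°·tan26.5° = 0.0 + 9.99·2.3·0.9596·0.4986 = 10.993 kPa
Denominator = 19.8·2.3·sin11.6°·cos11.6° = 19.8·2.3·0.2011·0.9796 = 8.970 kPa
FS = 10.993 / 8.970 = 1.225

FS = 1.23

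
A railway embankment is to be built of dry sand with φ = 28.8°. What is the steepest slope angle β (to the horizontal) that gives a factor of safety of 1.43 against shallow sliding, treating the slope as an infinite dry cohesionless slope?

For an infinite dry cohesionless slope FS = tanφ/tanβ, so tanβ = tanφ / FS.
tanβ = tan28.8° / 1.43 = 0.5498 / 1.43 = 0.3844
β = arctan(0.3844) = 21.03°

β = 21.0°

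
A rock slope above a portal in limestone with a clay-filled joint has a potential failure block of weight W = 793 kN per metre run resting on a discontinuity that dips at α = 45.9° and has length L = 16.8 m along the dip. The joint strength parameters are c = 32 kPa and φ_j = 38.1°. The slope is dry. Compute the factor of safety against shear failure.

FS = 1.70

Resolving the block weight along and normal to the plane and applying the Mohr–Coulomb strength on the joint:
N' = W cosα = 793·cos45.9° = 551.9 kN/m
Driving force T = W sinα = 793·sin45.9° = 569.5 kN/m
Resisting force R = c·L + N'·tanφ_j = 32·16.8 + 551.9·tan38.1° = 537.6 + 432.7 = 970.3 kN/m
FS = R / T = 970.3 / 569.5 = 1.704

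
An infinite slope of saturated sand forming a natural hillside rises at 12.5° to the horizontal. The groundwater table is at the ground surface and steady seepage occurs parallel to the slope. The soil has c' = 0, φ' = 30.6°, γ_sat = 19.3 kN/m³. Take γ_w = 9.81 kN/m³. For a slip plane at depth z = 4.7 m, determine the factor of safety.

FS = 1.31

With seepage parallel to the slope and the water table at the surface, the effective normal stress on the slip plane uses the buoyant unit weight γ' = γ_sat − γ_w while the driving shear stress uses γ_sat:
FS = [c' + γ' z cos²β tanφ'] / [γ_sat z sinβ cosβ]
(For c' = 0 this reduces to FS = (γ'/γ_sat)·tanφ'/tanβ.)
γ' = 19.3 − 9.81 = 9.49 kN/m³
Numerator = 0.0 + 9.49·4.7·cos²12.5°·tan30.6° = 0.0 + 9.49·4.7·0.9532·0.5914 = 25.142 kPa
Denominator = 19.3·4.7·sin12.5°·cos12.5° = 19.3·4.7·0.2164·0.9763 = 19.168 kPa
FS = 25.142 / 19.168 = 1.312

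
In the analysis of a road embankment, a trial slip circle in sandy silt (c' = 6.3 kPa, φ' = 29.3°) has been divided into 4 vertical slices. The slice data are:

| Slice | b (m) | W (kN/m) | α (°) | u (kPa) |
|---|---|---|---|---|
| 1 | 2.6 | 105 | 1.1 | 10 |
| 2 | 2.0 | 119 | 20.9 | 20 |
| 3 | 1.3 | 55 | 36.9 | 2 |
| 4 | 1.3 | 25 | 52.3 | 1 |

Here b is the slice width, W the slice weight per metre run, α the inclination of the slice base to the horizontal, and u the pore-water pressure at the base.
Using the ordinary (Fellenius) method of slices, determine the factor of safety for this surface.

FS = 1.71

Ordinary method of slices: FS = Σ[c'·Δl_i + (W_i cosα_i − u_i·Δl_i)·tanφ'] / Σ W_i sinα_i, with Δl_i = b_i / cosα_i.
Slice 1: Δl = 2.6/cos1.1° = 2.600 m; N'_1 = 105·cos1.1° − 10·2.600 = 79.0; c'Δl = 16.38; W sinα = 2.0
Slice 2: Δl = 2.0/cos20.9° = 2.141 m; N'_2 = 119·cos20.9° − 20·2.141 = 68.4; c'Δl = 13.49; W sinα = 42.5
Slice 3: Δl = 1.3/cos36.9° = 1.626 m; N'_3 = 55·cos36.9° − 2·1.626 = 40.7; c'Δl = 10.24; W sinα = 33.0
Slice 4: Δl = 1.3/cos52.3° = 2.126 m; N'_4 = 25·cos52.3° − 1·2.126 = 13.2; c'Δl = 13.39; W sinα = 19.8
Σc'Δl = 53.5 kN/m; ΣN' = 201.2 kN/m; ΣW sinα = 97.3 kN/m
Resisting = 53.5 + 201.2·tan29.3° = 53.5 + 112.9 = 166.4 kN/m
FS = 166.4 / 97.3 = 1.711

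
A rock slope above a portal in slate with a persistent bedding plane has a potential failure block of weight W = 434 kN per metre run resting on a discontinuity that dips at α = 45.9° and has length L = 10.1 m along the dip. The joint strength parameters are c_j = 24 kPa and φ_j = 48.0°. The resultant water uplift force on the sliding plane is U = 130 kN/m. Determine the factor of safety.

Resolving the block weight along and normal to the plane and applying the Mohr–Coulomb strength on the joint:
N' = W cosα − U = 434·cos45.9° − 130 = 172.0 kN/m
Driving force T = W sinα = 434·sin45.9° = 311.7 kN/m
Resisting force R = c_j·L + N'·tanφ_j = 24·10.1 + 172.0·tan48.0° = 242.4 + 191.1 = 433.5 kN/m
FS = R / T = 433.5 / 311.7 = 1.391

FS = 1.39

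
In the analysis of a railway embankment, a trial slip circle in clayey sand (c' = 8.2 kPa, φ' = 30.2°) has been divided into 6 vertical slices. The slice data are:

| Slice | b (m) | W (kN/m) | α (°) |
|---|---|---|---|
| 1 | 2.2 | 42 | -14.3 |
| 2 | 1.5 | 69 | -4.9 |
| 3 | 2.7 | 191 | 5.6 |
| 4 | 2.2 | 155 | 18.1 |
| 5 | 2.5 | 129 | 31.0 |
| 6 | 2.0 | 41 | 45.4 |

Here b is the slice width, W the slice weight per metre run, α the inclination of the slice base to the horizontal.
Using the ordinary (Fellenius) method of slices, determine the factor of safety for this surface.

FS = 3.15

Ordinary method of slices: FS = Σ[c'·Δl_i + (W_i cosα_i)·tanφ'] / Σ W_i sinα_i, with Δl_i = b_i / cosα_i.
Slice 1: Δl = 2.2/cos(-14.3°) = 2.270 m; N'_1 = 42·cos(-14.3°) = 40.7; c'Δl = 18.62; W sinα = -10.4
Slice 2: Δl = 1.5/cos(-4.9°) = 1.506 m; N'_2 = 69·cos(-4.9°) = 68.7; c'Δl = 12.35; W sinα = -5.9
Slice 3: Δl = 2.7/cos5.6° = 2.713 m; N'_3 = 191·cos5.6° = 190.1; c'Δl = 22.25; W sinα = 18.6
Slice 4: Δl = 2.2/cos18.1° = 2.315 m; N'_4 = 155·cos18.1° = 147.3; c'Δl = 18.98; W sinα = 48.2
Slice 5: Δl = 2.5/cos31.0° = 2.917 m; N'_5 = 129·cos31.0° = 110.6; c'Δl = 23.92; W sinα = 66.4
Slice 6: Δl = 2.0/cos45.4° = 2.848 m; N'_6 = 41·cos45.4° = 28.8; c'Δl = 23.36; W sinα = 29.2
Σc'Δl = 119.5 kN/m; ΣN' = 586.2 kN/m; ΣW sinα = 146.2 kN/m
Resisting = 119.5 + 586.2·tan30.2° = 119.5 + 341.2 = 460.7 kN/m
FS = 460.7 / 146.2 = 3.152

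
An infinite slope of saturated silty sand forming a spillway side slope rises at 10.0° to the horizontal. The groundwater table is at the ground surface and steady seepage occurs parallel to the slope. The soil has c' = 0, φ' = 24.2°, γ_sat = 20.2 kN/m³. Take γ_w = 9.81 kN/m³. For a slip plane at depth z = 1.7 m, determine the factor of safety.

With seepage parallel to the slope and the water table at the surface, the effective normal stress on the slip plane uses the buoyant unit weight γ' = γ_sat − γ_w while the driving shear stress uses γ_sat:
FS = [c' + γ' z cos²β tanφ'] / [γ_sat z sinβ cosβ]
(For c' = 0 this reduces to FS = (γ'/γ_sat)·tanφ'/tanβ.)
γ' = 20.2 − 9.81 = 10.39 kN/m³
Numerator = 0.0 + 10.39·1.7·cos²10.0°·tan24.2° = 0.0 + 10.39·1.7·0.9698·0.4494 = 7.699 kPa
Denominator = 20.2·1.7·sin10.0°·cos10.0° = 20.2·1.7·0.1736·0.9848 = 5.872 kPa
FS = 7.699 / 5.872 = 1.311

FS = 1.31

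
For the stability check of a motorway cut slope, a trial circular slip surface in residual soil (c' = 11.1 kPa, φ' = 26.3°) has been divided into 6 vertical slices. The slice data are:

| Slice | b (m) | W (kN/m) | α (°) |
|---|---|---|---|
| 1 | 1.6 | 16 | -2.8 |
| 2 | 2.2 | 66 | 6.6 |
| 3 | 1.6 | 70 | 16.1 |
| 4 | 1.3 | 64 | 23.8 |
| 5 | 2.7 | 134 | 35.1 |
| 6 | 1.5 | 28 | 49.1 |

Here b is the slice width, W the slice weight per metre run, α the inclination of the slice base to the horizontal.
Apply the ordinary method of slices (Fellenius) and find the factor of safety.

Ordinary method of slices: FS = Σ[c'·Δl_i + (W_i cosα_i)·tanφ'] / Σ W_i sinα_i, with Δl_i = b_i / cosα_i.
Slice 1: Δl = 1.6/cos(-2.8°) = 1.602 m; N'_1 = 16·cos(-2.8°) = 16.0; c'Δl = 17.78; W sinα = -0.8
Slice 2: Δl = 2.2/cos6.6° = 2.215 m; N'_2 = 66·cos6.6° = 65.6; c'Δl = 24.58; W sinα = 7.6
Slice 3: Δl = 1.6/cos16.1° = 1.665 m; N'_3 = 70·cos16.1° = 67.3; c'Δl = 18.48; W sinα = 19.4
Slice 4: Δl = 1.3/cos23.8° = 1.421 m; N'_4 = 64·cos23.8° = 58.6; c'Δl = 15.77; W sinα = 25.8
Slice 5: Δl = 2.7/cos35.1° = 3.300 m; N'_5 = 134·cos35.1° = 109.6; c'Δl = 36.63; W sinα = 77.1
Slice 6: Δl = 1.5/cos49.1° = 2.291 m; N'_6 = 28·cos49.1° = 18.3; c'Δl = 25.43; W sinα = 21.2
Σc'Δl = 138.7 kN/m; ΣN' = 335.3 kN/m; ΣW sinα = 150.3 kN/m
Resisting = 138.7 + 335.3·tan26.3° = 138.7 + 165.7 = 304.4 kN/m
FS = 304.4 / 150.3 = 2.026

FS = 2.03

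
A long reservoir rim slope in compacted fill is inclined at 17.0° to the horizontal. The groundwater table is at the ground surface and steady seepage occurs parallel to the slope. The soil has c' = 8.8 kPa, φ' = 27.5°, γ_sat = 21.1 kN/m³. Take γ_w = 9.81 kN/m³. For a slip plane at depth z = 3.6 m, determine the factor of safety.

With seepage parallel to the slope and the water table at the surface, the effective normal stress on the slip plane uses the buoyant unit weight γ' = γ_sat − γ_w while the driving shear stress uses γ_sat:
FS = [c' + γ' z cos²β tanφ'] / [γ_sat z sinβ cosβ]
γ' = 21.1 − 9.81 = 11.29 kN/m³
Numerator = 8.8 + 11.29·3.6·cos²17.0°·tan27.5° = 8.8 + 11.29·3.6·0.9145·0.5206 = 28.149 kPa
Denominator = 21.1·3.6·sin17.0°·cos17.0° = 21.1·3.6·0.2924·0.9563 = 21.238 kPa
FS = 28.149 / 21.238 = 1.325

FS = 1.33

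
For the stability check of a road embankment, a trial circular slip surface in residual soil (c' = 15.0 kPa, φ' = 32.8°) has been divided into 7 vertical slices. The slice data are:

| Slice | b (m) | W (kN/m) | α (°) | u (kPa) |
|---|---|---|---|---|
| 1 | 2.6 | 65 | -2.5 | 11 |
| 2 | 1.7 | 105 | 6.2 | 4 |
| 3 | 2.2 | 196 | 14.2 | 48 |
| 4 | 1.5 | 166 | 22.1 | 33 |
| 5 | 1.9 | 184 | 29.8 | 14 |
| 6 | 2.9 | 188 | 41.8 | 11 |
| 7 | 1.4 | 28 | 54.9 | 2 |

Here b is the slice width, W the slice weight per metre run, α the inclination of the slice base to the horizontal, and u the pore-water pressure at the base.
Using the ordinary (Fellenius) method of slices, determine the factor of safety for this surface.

FS = 1.69

Ordinary method of slices: FS = Σ[c'·Δl_i + (W_i cosα_i − u_i·Δl_i)·tanφ'] / Σ W_i sinα_i, with Δl_i = b_i / cosα_i.
Slice 1: Δl = 2.6/cos(-2.5°) = 2.602 m; N'_1 = 65·cos(-2.5°) − 11·2.602 = 36.3; c'Δl = 39.04; W sinα = -2.8
Slice 2: Δl = 1.7/cos6.2° = 1.710 m; N'_2 = 105·cos6.2° − 4·1.710 = 97.5; c'Δl = 25.65; W sinα = 11.3
Slice 3: Δl = 2.2/cos14.2° = 2.269 m; N'_3 = 196·cos14.2° − 48·2.269 = 81.1; c'Δl = 34.04; W sinα = 48.1
Slice 4: Δl = 1.5/cos22.1° = 1.619 m; N'_4 = 166·cos22.1° − 33·1.619 = 100.4; c'Δl = 24.28; W sinα = 62.5
Slice 5: Δl = 1.9/cos29.8° = 2.190 m; N'_5 = 184·cos29.8° − 14·2.190 = 129.0; c'Δl = 32.84; W sinα = 91.4
Slice 6: Δl = 2.9/cos41.8° = 3.890 m; N'_6 = 188·cos41.8° − 11·3.890 = 97.4; c'Δl = 58.35; W sinα = 125.3
Slice 7: Δl = 1.4/cos54.9° = 2.435 m; N'_7 = 28·cos54.9° − 2·2.435 = 11.2; c'Δl = 36.52; W sinα = 22.9
Σc'Δl = 250.7 kN/m; ΣN' = 552.9 kN/m; ΣW sinα = 358.7 kN/m
Resisting = 250.7 + 552.9·tan32.8° = 250.7 + 356.3 = 607.1 kN/m
FS = 607.1 / 358.7 = 1.692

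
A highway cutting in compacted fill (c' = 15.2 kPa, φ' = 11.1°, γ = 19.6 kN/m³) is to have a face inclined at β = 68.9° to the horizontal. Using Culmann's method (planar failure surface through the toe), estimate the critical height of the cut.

Culmann's analysis gives the critical failure plane at α_cr = (β + φ')/2 = (68.9 + 11.1)/2 = 40.0°, and the critical height
H_c = (4c'/γ) · sinβ cosφ' / [1 − cos(β − φ')]
    = (4·15.2/19.6) · sin68.9°·cos11.1° / [1 − cos(57.8°)]
    = 3.102 · 0.9330·0.9813 / [1 − 0.5329]
    = 3.102 · 0.9155 / 0.4671
    = 6.08 m

H_c = 6.08 m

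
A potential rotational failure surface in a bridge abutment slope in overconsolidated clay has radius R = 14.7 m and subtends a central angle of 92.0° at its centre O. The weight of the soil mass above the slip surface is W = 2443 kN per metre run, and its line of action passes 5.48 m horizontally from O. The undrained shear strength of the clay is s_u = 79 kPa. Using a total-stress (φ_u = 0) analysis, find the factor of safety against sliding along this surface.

Taking moments about the centre O, the resisting moment is provided by the undrained shear strength acting along the arc:
Arc length L_a = R·θ = 14.7·(92.0°·π/180) = 14.7·1.6057 = 23.60 m
M_R = s_u·L_a·R = 79·23.60·14.7 = 27411.1 kN·m/m
M_D = W·d = 2443·5.48 = 13387.6 kN·m/m
FS = M_R / M_D = 27411.1 / 13387.6 = 2.047

FS = 2.05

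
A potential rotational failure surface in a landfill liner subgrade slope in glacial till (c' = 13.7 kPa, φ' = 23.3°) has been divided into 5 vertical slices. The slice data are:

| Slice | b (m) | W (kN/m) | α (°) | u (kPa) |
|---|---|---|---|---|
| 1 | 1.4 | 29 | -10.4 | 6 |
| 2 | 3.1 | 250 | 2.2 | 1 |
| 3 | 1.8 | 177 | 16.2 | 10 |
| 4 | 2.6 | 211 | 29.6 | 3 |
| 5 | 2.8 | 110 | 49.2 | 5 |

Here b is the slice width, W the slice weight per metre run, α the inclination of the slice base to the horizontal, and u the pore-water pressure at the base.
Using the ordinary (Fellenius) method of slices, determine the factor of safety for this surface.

Ordinary method of slices: FS = Σ[c'·Δl_i + (W_i cosα_i − u_i·Δl_i)·tanφ'] / Σ W_i sinα_i, with Δl_i = b_i / cosα_i.
Slice 1: Δl = 1.4/cos(-10.4°) = 1.423 m; N'_1 = 29·cos(-10.4°) − 6·1.423 = 20.0; c'Δl = 19.50; W sinα = -5.2
Slice 2: Δl = 3.1/cos2.2° = 3.102 m; N'_2 = 250·cos2.2° − 1·3.102 = 246.7; c'Δl = 42.50; W sinα = 9.6
Slice 3: Δl = 1.8/cos16.2° = 1.874 m; N'_3 = 177·cos16.2° − 10·1.874 = 151.2; c'Δl = 25.68; W sinα = 49.4
Slice 4: Δl = 2.6/cos29.6° = 2.990 m; N'_4 = 211·cos29.6° − 3·2.990 = 174.5; c'Δl = 40.97; W sinα = 104.2
Slice 5: Δl = 2.8/cos49.2° = 4.285 m; N'_5 = 110·cos49.2° − 5·4.285 = 50.5; c'Δl = 58.71; W sinα = 83.3
Σc'Δl = 187.4 kN/m; ΣN' = 642.9 kN/m; ΣW sinα = 241.2 kN/m
Resisting = 187.4 + 642.9·tan23.3° = 187.4 + 276.9 = 464.2 kN/m
FS = 464.2 / 241.2 = 1.924

FS = 1.92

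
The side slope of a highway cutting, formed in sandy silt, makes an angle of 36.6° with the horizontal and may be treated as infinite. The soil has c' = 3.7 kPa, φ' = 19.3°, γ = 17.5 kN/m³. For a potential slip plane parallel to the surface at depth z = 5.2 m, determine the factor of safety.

FS = 0.56

For an infinite slope with a slip plane parallel to the surface (no pore pressure): FS = [c' + γz cos²β tanφ'] / [γz sinβ cosβ].
γz = 17.5·5.2 = 91.00 kN/m²
Numerator = 3.7 + 91.00·cos²36.6°·tan19.3° = 3.7 + 91.00·0.6445·0.3502 = 24.239 kPa
Denominator = 91.00·sin36.6°·cos36.6° = 91.00·0.5962·0.8028 = 43.558 kPa
FS = 24.239 / 43.558 = 0.556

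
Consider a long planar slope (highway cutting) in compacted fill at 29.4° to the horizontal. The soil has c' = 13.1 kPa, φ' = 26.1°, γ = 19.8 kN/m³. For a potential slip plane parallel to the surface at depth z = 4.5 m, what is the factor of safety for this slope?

For an infinite slope with a slip plane parallel to the surface (no pore pressure): FS = [c' + γz cos²β tanφ'] / [γz sinβ cosβ].
γz = 19.8·4.5 = 89.10 kN/m²
Numerator = 13.1 + 89.10·cos²29.4°·tan26.1° = 13.1 + 89.10·0.7590·0.4899 = 46.231 kPa
Denominator = 89.10·sin29.4°·cos29.4° = 89.10·0.4909·0.8712 = 38.106 kPa
FS = 46.231 / 38.106 = 1.213

FS = 1.21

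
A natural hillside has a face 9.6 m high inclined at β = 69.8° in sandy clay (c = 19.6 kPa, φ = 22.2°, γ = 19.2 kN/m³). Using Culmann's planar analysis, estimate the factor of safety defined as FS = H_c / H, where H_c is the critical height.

FS = 1.13

H_c = (4c/γ) · sinβ cosφ / [1 − cos(β − φ)]
    = (4·19.6/19.2) · sin69.8°·cos22.2° / [1 − cos47.6°]
    = 4.083 · 0.8689 / 0.3257 = 10.89 m
FS = H_c / H = 10.89 / 9.6 = 1.135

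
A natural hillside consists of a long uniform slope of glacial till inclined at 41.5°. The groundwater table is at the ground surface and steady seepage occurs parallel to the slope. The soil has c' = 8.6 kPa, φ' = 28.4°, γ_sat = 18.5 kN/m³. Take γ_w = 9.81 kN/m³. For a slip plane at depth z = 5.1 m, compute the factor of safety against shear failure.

With seepage parallel to the slope and the water table at the surface, the effective normal stress on the slip plane uses the buoyant unit weight γ' = γ_sat − γ_w while the driving shear stress uses γ_sat:
FS = [c' + γ' z cos²β tanφ'] / [γ_sat z sinβ cosβ]
γ' = 18.5 − 9.81 = 8.69 kN/m³
Numerator = 8.6 + 8.69·5.1·cos²41.5°·tan28.4° = 8.6 + 8.69·5.1·0.5609·0.5407 = 22.042 kPa
Denominator = 18.5·5.1·sin41.5°·cos41.5° = 18.5·5.1·0.6626·0.7490 = 46.823 kPa
FS = 22.042 / 46.823 = 0.471

FS = 0.47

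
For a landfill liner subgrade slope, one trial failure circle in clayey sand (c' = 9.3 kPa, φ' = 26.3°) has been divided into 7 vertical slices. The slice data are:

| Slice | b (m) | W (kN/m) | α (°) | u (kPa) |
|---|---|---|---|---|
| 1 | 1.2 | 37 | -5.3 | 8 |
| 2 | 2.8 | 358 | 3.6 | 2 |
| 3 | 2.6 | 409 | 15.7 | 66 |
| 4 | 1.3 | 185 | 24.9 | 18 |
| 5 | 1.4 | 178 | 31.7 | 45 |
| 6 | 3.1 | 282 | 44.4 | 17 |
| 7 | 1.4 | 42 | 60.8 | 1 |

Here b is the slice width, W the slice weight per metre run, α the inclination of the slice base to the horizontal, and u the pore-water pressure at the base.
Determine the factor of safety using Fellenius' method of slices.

FS = 1.18

Ordinary method of slices: FS = Σ[c'·Δl_i + (W_i cosα_i − u_i·Δl_i)·tanφ'] / Σ W_i sinα_i, with Δl_i = b_i / cosα_i.
Slice 1: Δl = 1.2/cos(-5.3°) = 1.205 m; N'_1 = 37·cos(-5.3°) − 8·1.205 = 27.2; c'Δl = 11.21; W sinα = -3.4
Slice 2: Δl = 2.8/cos3.6° = 2.806 m; N'_2 = 358·cos3.6° − 2·2.806 = 351.7; c'Δl = 26.09; W sinα = 22.5
Slice 3: Δl = 2.6/cos15.7° = 2.701 m; N'_3 = 409·cos15.7° − 66·2.701 = 215.5; c'Δl = 25.12; W sinα = 110.7
Slice 4: Δl = 1.3/cos24.9° = 1.433 m; N'_4 = 185·cos24.9° − 18·1.433 = 142.0; c'Δl = 13.33; W sinα = 77.9
Slice 5: Δl = 1.4/cos31.7° = 1.645 m; N'_5 = 178·cos31.7° − 45·1.645 = 77.4; c'Δl = 15.30; W sinα = 93.5
Slice 6: Δl = 3.1/cos44.4° = 4.339 m; N'_6 = 282·cos44.4° − 17·4.339 = 127.7; c'Δl = 40.35; W sinα = 197.3
Slice 7: Δl = 1.4/cos60.8° = 2.870 m; N'_7 = 42·cos60.8° − 1·2.870 = 17.6; c'Δl = 26.69; W sinα = 36.7
Σc'Δl = 158.1 kN/m; ΣN' = 959.1 kN/m; ΣW sinα = 535.1 kN/m
Resisting = 158.1 + 959.1·tan26.3° = 158.1 + 474.0 = 632.1 kN/m
FS = 632.1 / 535.1 = 1.181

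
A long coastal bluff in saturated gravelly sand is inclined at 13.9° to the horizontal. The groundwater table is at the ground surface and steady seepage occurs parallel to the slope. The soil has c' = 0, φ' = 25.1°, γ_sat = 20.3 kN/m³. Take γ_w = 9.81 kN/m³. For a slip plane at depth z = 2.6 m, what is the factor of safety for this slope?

FS = 0.98

With seepage parallel to the slope and the water table at the surface, the effective normal stress on the slip plane uses the buoyant unit weight γ' = γ_sat − γ_w while the driving shear stress uses γ_sat:
FS = [c' + γ' z cos²β tanφ'] / [γ_sat z sinβ cosβ]
(For c' = 0 this reduces to FS = (γ'/γ_sat)·tanφ'/tanβ.)
γ' = 20.3 − 9.81 = 10.49 kN/m³
Numerator = 0.0 + 10.49·2.6·cos²13.9°·tan25.1° = 0.0 + 10.49·2.6·0.9423·0.4684 = 12.039 kPa
Denominator = 20.3·2.6·sin13.9°·cos13.9° = 20.3·2.6·0.2402·0.9707 = 12.308 kPa
FS = 12.039 / 12.308 = 0.978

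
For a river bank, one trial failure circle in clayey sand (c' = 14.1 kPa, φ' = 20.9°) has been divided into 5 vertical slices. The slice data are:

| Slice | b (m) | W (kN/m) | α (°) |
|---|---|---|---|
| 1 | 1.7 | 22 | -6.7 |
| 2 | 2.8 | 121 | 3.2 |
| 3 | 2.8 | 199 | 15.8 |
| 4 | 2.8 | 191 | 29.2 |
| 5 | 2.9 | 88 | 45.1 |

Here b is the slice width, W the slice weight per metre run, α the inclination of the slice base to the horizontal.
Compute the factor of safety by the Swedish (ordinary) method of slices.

FS = 1.98

Ordinary method of slices: FS = Σ[c'·Δl_i + (W_i cosα_i)·tanφ'] / Σ W_i sinα_i, with Δl_i = b_i / cosα_i.
Slice 1: Δl = 1.7/cos(-6.7°) = 1.712 m; N'_1 = 22·cos(-6.7°) = 21.8; c'Δl = 24.13; W sinα = -2.6
Slice 2: Δl = 2.8/cos3.2° = 2.804 m; N'_2 = 121·cos3.2° = 120.8; c'Δl = 39.54; W sinα = 6.8
Slice 3: Δl = 2.8/cos15.8° = 2.910 m; N'_3 = 199·cos15.8° = 191.5; c'Δl = 41.03; W sinα = 54.2
Slice 4: Δl = 2.8/cos29.2° = 3.208 m; N'_4 = 191·cos29.2° = 166.7; c'Δl = 45.23; W sinα = 93.2
Slice 5: Δl = 2.9/cos45.1° = 4.108 m; N'_5 = 88·cos45.1° = 62.1; c'Δl = 57.93; W sinα = 62.3
Σc'Δl = 207.9 kN/m; ΣN' = 563.0 kN/m; ΣW sinα = 213.9 kN/m
Resisting = 207.9 + 563.0·tan20.9° = 207.9 + 215.0 = 422.8 kN/m
FS = 422.8 / 213.9 = 1.977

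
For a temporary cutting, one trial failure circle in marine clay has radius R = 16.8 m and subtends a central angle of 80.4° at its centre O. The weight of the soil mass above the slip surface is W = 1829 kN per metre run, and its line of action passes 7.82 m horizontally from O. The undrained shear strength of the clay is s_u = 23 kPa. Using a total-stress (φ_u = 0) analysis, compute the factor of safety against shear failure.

Taking moments about the centre O, the resisting moment is provided by the undrained shear strength acting along the arc:
Arc length L_a = R·θ = 16.8·(80.4°·π/180) = 16.8·1.4032 = 23.57 m
M_R = s_u·L_a·R = 23·23.57·16.8 = 9109.2 kN·m/m
M_D = W·d = 1829·7.82 = 14302.8 kN·m/m
FS = M_R / M_D = 9109.2 / 14302.8 = 0.637

FS = 0.64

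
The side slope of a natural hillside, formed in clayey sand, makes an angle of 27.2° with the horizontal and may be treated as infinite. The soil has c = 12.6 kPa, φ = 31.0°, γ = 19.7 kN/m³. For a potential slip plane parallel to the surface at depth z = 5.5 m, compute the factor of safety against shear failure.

FS = 1.46

For an infinite slope with a slip plane parallel to the surface (no pore pressure): FS = [c + γz cos²β tanφ] / [γz sinβ cosβ].
γz = 19.7·5.5 = 108.35 kN/m²
Numerator = 12.6 + 108.35·cos²27.2°·tan31.0° = 12.6 + 108.35·0.7911·0.6009 = 64.101 kPa
Denominator = 108.35·sin27.2°·cos27.2° = 108.35·0.4571·0.8894 = 44.050 kPa
FS = 64.101 / 44.050 = 1.455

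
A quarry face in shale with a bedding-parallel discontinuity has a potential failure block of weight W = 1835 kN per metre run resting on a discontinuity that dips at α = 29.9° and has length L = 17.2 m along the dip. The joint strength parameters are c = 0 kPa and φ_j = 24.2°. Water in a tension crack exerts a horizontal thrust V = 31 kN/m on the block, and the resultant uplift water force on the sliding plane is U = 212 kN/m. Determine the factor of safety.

FS = 0.65

Resolving the block weight along and normal to the plane and applying the Mohr–Coulomb strength on the joint:
N' = W cosα − U − V sinα = 1835·cos29.9° − 212 − 31·sin29.9° = 1363.3 kN/m
Driving force T = W sinα + V cosα = 1835·sin29.9° + 31·cos29.9° = 941.6 kN/m
Resisting force R = c·L + N'·tanφ_j = 0·17.2 + 1363.3·tan24.2° = 0.0 + 612.7 = 612.7 kN/m
FS = R / T = 612.7 / 941.6 = 0.651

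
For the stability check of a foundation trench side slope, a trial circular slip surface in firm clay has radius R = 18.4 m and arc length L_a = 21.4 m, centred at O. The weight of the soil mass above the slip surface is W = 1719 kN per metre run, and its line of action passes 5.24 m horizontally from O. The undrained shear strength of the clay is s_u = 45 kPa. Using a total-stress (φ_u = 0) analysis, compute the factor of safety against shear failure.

Taking moments about the centre O, the resisting moment is provided by the undrained shear strength acting along the arc:
M_R = s_u·L_a·R = 45·21.40·18.4 = 17719.2 kN·m/m
M_D = W·d = 1719·5.24 = 9007.6 kN·m/m
FS = M_R / M_D = 17719.2 / 9007.6 = 1.967

FS = 1.97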